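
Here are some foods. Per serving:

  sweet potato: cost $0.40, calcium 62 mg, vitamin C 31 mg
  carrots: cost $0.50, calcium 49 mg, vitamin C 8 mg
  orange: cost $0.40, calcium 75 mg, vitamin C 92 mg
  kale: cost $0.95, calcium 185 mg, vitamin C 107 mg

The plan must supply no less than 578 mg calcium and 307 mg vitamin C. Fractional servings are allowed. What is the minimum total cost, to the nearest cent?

sweet potato only: max(578/62, 307/31) = 9.903 servings → $3.96.
carrots only: max(578/49, 307/8) = 38.38 servings → $19.19.
orange only: max(578/75, 307/92) = 7.707 servings → $3.08.
kale only: max(578/185, 307/107) = 3.124 servings → $2.97.
sweet potato + carrots: the both-tight solution has a negative serving — not a feasible corner.
sweet potato + orange with both tight: 8.923 servings and 0.3303 servings → $3.70.
sweet potato + kale with both tight: 5.618 servings and 1.241 servings → $3.43.
carrots + orange with both tight: 7.715 servings and 2.666 servings → $4.92.
carrots + kale with both tight: 1.342 servings and 2.769 servings → $3.30.
orange + kale: the both-tight solution has a negative serving — not a feasible corner.
The minimum over all feasible corners is $2.97.

$2.97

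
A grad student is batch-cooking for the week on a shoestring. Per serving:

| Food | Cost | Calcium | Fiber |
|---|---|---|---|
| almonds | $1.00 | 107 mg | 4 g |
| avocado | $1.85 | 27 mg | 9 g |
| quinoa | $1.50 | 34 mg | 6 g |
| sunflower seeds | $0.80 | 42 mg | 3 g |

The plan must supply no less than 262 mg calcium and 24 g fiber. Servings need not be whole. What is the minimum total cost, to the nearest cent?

$5.29

At the optimum either one food covers both requirements or two foods hit both targets exactly; no other combination can be cheaper.
almonds only: max(262/107, 24/4) = 6 servings → $6.00.
avocado only: max(262/27, 24/9) = 9.704 servings → $17.95.
quinoa only: max(262/34, 24/6) = 7.706 servings → $11.56.
sunflower seeds only: max(262/42, 24/3) = 8 servings → $6.40.
almonds + avocado with both tight: 2 servings and 1.778 servings → $5.29.
almonds + quinoa with both tight: 1.494 servings and 3.004 servings → $6.00.
almonds + sunflower seeds with both targets exact would need a negative amount; discard.
avocado + quinoa: the both-tight solution has a negative serving — not a feasible corner.
avocado + sunflower seeds with both tight: 0.7475 servings and 5.758 servings → $5.99.
quinoa + sunflower seeds with both tight: 1.48 servings and 5.04 servings → $6.25.
So the least-cost plan costs $5.29.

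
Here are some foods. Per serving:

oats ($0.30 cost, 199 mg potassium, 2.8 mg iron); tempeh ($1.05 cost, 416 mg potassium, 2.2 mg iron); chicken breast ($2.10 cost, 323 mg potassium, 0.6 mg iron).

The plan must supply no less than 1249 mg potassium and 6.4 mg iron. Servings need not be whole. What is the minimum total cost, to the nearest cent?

An LP optimum is at a vertex; with two nutrient constraints at most two foods are used. Check each candidate.
oats only: max(1249/199, 6.4/2.8) = 6.276 servings → $1.88.
tempeh only: max(1249/416, 6.4/2.2) = 3.002 servings → $3.15.
chicken breast only: max(1249/323, 6.4/0.6) = 10.67 servings → $22.40.
oats + tempeh with both targets exact would need a negative amount; discard.
oats + chicken breast with both tight: 1.679 servings and 2.833 servings → $6.45.
tempeh + chicken breast with both tight: 2.859 servings and 0.1852 servings → $3.39.
The minimum over all feasible corners is $1.88.

$1.88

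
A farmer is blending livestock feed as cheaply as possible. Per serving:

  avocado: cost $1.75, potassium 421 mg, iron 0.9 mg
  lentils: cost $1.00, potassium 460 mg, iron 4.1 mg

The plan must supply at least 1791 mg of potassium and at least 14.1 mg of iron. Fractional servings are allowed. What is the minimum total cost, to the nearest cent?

$3.89

Minimising a linear cost over {potassium ≥ 1791, iron ≥ 14.1, servings ≥ 0} — the optimum is at a vertex, using one or two foods.
avocado only: max(1791/421, 14.1/0.9) = 15.67 servings → $27.42.
lentils only: max(1791/460, 14.1/4.1) = 3.893 servings → $3.89.
avocado + lentils with both tight: 0.6532 servings and 3.296 servings → $4.44.
Cheapest feasible corner: $3.89.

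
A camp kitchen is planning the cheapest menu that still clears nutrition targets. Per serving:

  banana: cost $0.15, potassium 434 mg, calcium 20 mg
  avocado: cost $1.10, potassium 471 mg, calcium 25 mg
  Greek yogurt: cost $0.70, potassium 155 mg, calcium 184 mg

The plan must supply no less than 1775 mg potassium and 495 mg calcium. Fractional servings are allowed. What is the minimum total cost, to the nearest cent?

banana only: max(1775/434, 495/20) = 24.75 servings → $3.71.
avocado only: max(1775/471, 495/25) = 19.8 servings → $21.78.
Greek yogurt only: max(1775/155, 495/184) = 11.45 servings → $8.02.
banana + avocado: the both-tight solution has a negative serving — not a feasible corner.
banana + Greek yogurt with both tight: 3.255 servings and 2.336 servings → $2.12.
avocado + Greek yogurt with both tight: 3.018 servings and 2.28 servings → $4.92.
The minimum over all feasible corners is $2.12.

$2.12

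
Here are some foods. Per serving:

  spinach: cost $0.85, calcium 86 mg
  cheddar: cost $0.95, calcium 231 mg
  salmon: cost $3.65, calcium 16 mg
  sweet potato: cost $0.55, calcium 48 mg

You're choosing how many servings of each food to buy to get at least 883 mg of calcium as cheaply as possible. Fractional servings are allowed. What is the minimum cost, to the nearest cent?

Cost per mg of calcium: cheddar $0.0041, spinach $0.0099, sweet potato $0.0115, salmon $0.2281.
With no serving limits, use only cheddar: 883 mg / 231 mg = 3.823 servings × $0.95 = $3.63.

$3.63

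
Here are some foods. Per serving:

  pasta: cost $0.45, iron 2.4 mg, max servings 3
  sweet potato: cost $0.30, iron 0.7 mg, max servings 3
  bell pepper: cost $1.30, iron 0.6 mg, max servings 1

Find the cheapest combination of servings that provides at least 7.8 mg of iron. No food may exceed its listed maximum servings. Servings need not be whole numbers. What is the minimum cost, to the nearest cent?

$1.61

Cost per mg of iron: pasta $0.1875, sweet potato $0.4286, bell pepper $2.1667.
Take 3 servings of pasta: +7.2 mg iron for $1.35 (total $1.35, still need 0.6 mg).
Take 0.8571 servings of sweet potato: +0.6 mg iron for $0.26 (total $1.61, still need 0.0 mg).
Filling from the cheapest source first is optimal under one linear minimum: $1.61.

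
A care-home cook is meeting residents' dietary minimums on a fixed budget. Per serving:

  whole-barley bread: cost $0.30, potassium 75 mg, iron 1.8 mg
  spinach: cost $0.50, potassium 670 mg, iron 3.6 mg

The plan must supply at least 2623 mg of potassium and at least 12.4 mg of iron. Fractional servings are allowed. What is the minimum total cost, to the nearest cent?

Check every corner: each single food scaled to meet both minima, and each pair solved so both constraints bind.
whole-barley bread only: max(2623/75, 12.4/1.8) = 34.97 servings → $10.49.
spinach only: max(2623/670, 12.4/3.6) = 3.915 servings → $1.96.
whole-barley bread + spinach: intersection lies outside the first quadrant.
So the least-cost plan costs $1.96.

$1.96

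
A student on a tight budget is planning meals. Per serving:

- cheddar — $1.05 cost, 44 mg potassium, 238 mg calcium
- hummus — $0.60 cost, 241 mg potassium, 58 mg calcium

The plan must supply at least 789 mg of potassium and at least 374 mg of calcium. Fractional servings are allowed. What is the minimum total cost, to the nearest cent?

Two binding constraints pin down two serving amounts, so the optimal mix uses at most two foods. The candidates are each food alone (scaled to the tighter of potassium/calcium) and each pair with both constraints tight.
cheddar only: max(789/44, 374/238) = 17.93 servings → $18.83.
hummus only: max(789/241, 374/58) = 6.448 servings → $3.87.
cheddar + hummus with both tight: 0.8096 servings and 3.126 servings → $2.73.
The minimum over all feasible corners is $2.73.

$2.73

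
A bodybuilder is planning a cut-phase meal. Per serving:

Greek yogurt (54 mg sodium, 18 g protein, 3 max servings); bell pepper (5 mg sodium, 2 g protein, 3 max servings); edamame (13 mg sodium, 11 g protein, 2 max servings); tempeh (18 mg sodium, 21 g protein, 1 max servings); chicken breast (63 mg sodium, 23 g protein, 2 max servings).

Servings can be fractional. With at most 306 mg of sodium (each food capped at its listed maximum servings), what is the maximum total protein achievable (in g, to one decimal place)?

135.3 g

Protein per mg sodium: tempeh 1.167, edamame 0.8462, bell pepper 0.4, chicken breast 0.3651, Greek yogurt 0.3333.
Take 1 serving of tempeh: uses 18 mg sodium, +21.0 g protein (running total 21.0 g).
Take 2 servings of edamame: uses 26 mg sodium, +22.0 g protein (running total 43.0 g).
Take 3 servings of bell pepper: uses 15 mg sodium, +6.0 g protein (running total 49.0 g).
Take 2 servings of chicken breast: uses 126 mg sodium, +46.0 g protein (running total 95.0 g).
Take 2.241 servings of Greek yogurt: uses 121 mg sodium, +40.3 g protein (running total 135.3 g).
Greedy by best ratio exhausts the sodium allowance optimally: 135.3 g.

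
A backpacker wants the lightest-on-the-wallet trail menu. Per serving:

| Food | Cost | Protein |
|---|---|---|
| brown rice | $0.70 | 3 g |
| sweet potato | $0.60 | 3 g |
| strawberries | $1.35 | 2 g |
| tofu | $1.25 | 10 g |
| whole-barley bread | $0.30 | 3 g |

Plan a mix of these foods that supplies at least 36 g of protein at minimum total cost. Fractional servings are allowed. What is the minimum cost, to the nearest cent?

$3.60

Cost per g of protein: whole-barley bread $0.1000, tofu $0.1250, sweet potato $0.2000, brown rice $0.2333, strawberries $0.6750.
With no serving limits, use only whole-barley bread: 36 g / 3 g = 12 servings × $0.30 = $3.60.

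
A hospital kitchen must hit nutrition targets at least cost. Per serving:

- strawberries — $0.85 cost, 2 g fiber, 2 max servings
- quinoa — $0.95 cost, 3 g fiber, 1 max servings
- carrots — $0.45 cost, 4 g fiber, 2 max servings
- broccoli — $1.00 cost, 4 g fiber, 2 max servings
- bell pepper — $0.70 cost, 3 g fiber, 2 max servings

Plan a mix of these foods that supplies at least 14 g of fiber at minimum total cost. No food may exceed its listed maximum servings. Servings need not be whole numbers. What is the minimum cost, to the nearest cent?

$2.30

Cost per g of fiber: carrots $0.1125, bell pepper $0.2333, broccoli $0.2500, quinoa $0.3167, strawberries $0.4250.
Take 2 servings of carrots: +8.0 g fiber for $0.90 (total $0.90, still need 6.0 g).
Take 2 servings of bell pepper: +6.0 g fiber for $1.40 (total $2.30, still need 0.0 g).
Greedy by cheapest-per-g is optimal for a single linear constraint, so the minimum cost is $2.30.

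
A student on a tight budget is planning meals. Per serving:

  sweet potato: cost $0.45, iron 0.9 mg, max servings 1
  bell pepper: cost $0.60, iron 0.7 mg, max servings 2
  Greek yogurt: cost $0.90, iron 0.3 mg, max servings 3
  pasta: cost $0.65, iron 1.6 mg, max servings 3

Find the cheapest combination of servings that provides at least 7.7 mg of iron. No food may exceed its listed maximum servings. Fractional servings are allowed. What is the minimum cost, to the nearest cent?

Cost per mg of iron: pasta $0.4062, sweet potato $0.5000, bell pepper $0.8571, Greek yogurt $3.0000.
Take 3 servings of pasta: +4.8 mg iron for $1.95 (total $1.95, still need 2.9 mg).
Take 1 serving of sweet potato: +0.9 mg iron for $0.45 (total $2.40, still need 2.0 mg).
Take 2 servings of bell pepper: +1.4 mg iron for $1.20 (total $3.60, still need 0.6 mg).
Take 2 servings of Greek yogurt: +0.6 mg iron for $1.80 (total $5.40, still need 0.0 mg).
Filling from the cheapest source first is optimal under one linear minimum: $5.40.

$5.40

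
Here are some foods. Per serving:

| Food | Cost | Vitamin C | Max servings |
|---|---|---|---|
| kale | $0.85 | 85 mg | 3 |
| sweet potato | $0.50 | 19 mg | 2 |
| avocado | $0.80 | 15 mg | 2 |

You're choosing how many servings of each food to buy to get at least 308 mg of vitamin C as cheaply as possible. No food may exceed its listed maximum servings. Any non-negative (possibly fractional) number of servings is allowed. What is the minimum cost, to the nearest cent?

$4.35

Cost per mg of vitamin C: kale $0.0100, sweet potato $0.0263, avocado $0.0533.
Take 3 servings of kale: +255.0 mg vitamin C for $2.55 (total $2.55, still need 53.0 mg).
Take 2 servings of sweet potato: +38.0 mg vitamin C for $1.00 (total $3.55, still need 15.0 mg).
Take 1 serving of avocado: +15.0 mg vitamin C for $0.80 (total $4.35, still need 0.0 mg).
Filling from the cheapest source first is optimal under one linear minimum: $4.35.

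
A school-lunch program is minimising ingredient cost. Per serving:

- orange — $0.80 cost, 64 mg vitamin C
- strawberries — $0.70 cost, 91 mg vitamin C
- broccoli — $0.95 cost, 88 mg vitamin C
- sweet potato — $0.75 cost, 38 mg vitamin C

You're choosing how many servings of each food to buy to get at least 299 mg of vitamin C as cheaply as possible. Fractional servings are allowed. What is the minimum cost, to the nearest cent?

$2.30

Cost per mg of vitamin C: strawberries $0.0077, broccoli $0.0108, orange $0.0125, sweet potato $0.0197.
With no serving limits, use only strawberries: 299 mg / 91 mg = 3.286 servings × $0.70 = $2.30.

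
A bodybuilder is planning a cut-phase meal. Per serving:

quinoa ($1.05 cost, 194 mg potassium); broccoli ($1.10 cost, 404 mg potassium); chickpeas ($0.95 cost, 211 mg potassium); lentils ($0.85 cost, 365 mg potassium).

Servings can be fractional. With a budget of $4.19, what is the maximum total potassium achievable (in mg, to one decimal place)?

1799.2 mg

Potassium per dollar: lentils 429.4, broccoli 367.3, chickpeas 222.1, quinoa 184.8.
With no serving limits, spend the whole cost allowance on lentils: $4.19 / $0.85 × 365 mg = 1799.2 mg.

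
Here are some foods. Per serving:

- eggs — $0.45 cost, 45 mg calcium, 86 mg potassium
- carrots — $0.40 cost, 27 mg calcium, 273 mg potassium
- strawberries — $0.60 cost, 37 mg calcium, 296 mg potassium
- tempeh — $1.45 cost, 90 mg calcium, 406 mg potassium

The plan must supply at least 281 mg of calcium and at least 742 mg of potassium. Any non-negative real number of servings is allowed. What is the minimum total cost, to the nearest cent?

The cheapest plan sits at a corner of the feasible region — with two constraints it uses at most two foods.
eggs only: max(281/45, 742/86) = 8.628 servings → $3.88.
carrots only: max(281/27, 742/273) = 10.41 servings → $4.16.
strawberries only: max(281/37, 742/296) = 7.595 servings → $4.56.
tempeh only: max(281/90, 742/406) = 3.122 servings → $4.53.
eggs + carrots with both tight: 5.689 servings and 0.9258 servings → $2.93.
eggs + strawberries with both tight: 5.496 servings and 0.9098 servings → $3.02.
eggs + tempeh with both tight: 4.492 servings and 0.876 servings → $3.29.
carrots + strawberries: the both-tight solution has a negative serving — not a feasible corner.
carrots + tempeh with both targets exact would need a negative amount; discard.
strawberries + tempeh: intersection lies outside the first quadrant.
Cheapest feasible corner: $2.93.

$2.93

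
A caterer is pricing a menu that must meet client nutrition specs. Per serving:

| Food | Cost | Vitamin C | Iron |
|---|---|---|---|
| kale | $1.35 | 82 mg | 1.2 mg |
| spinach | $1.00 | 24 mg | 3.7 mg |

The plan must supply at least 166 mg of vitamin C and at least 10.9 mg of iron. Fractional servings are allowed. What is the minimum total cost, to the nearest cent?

$4.26

This is a tiny linear program; its minimum lies at a vertex of the feasible set. List the vertices and price them.
kale only: max(166/82, 10.9/1.2) = 9.083 servings → $12.26.
spinach only: max(166/24, 10.9/3.7) = 6.917 servings → $6.92.
kale + spinach with both tight: 1.284 servings and 2.529 servings → $4.26.
Cheapest feasible corner: $4.26.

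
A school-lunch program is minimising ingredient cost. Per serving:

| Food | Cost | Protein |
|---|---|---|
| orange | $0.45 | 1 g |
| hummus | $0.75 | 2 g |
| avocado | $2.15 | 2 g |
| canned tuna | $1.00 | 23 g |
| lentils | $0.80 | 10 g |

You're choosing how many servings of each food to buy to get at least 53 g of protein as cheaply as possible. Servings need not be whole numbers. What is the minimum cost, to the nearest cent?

Cost per g of protein: canned tuna $0.0435, lentils $0.0800, hummus $0.3750, orange $0.4500, avocado $1.0750.
With no serving limits, use only canned tuna: 53 g / 23 g = 2.304 servings × $1.00 = $2.30.

$2.30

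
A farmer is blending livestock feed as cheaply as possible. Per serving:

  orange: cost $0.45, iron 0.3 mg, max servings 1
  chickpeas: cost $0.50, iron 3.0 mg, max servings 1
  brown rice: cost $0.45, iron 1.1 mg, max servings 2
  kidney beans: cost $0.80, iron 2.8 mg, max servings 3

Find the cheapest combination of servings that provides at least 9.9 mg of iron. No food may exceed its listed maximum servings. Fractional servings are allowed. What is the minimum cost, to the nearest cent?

$2.47

Cost per mg of iron: chickpeas $0.1667, kidney beans $0.2857, brown rice $0.4091, orange $1.5000.
Take 1 serving of chickpeas: +3.0 mg iron for $0.50 (total $0.50, still need 6.9 mg).
Take 2.464 servings of kidney beans: +6.9 mg iron for $1.97 (total $2.47, still need 0.0 mg).
Greedy by cheapest-per-mg is optimal for a single linear constraint, so the minimum cost is $2.47.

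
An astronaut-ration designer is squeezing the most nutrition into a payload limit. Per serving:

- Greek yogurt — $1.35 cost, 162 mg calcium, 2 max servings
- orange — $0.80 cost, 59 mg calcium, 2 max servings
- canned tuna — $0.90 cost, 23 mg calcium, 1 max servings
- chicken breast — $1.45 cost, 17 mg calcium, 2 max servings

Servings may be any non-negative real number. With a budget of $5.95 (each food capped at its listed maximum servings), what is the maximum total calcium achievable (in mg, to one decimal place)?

Calcium per dollar: Greek yogurt 120, orange 73.75, canned tuna 25.56, chicken breast 11.72.
Take 2 servings of Greek yogurt: spends $2.70, +324.0 mg calcium (running total 324.0 mg).
Take 2 servings of orange: spends $1.60, +118.0 mg calcium (running total 442.0 mg).
Take 1 serving of canned tuna: spends $0.90, +23.0 mg calcium (running total 465.0 mg).
Take 0.5172 servings of chicken breast: spends $0.75, +8.8 mg calcium (running total 473.8 mg).
Greedy by best ratio exhausts the cost allowance optimally: 473.8 mg.

473.8 mg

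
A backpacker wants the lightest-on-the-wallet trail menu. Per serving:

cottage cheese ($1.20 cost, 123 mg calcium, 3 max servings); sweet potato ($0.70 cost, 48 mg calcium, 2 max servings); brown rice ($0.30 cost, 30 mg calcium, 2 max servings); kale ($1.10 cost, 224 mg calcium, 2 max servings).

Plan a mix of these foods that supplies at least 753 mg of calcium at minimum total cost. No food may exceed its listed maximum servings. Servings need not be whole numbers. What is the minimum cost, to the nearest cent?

Cost per mg of calcium: kale $0.0049, cottage cheese $0.0098, brown rice $0.0100, sweet potato $0.0146.
Take 2 servings of kale: +448.0 mg calcium for $2.20 (total $2.20, still need 305.0 mg).
Take 2.48 servings of cottage cheese: +305.0 mg calcium for $2.98 (total $5.18, still need 0.0 mg).
Filling from the cheapest source first is optimal under one linear minimum: $5.18.

$5.18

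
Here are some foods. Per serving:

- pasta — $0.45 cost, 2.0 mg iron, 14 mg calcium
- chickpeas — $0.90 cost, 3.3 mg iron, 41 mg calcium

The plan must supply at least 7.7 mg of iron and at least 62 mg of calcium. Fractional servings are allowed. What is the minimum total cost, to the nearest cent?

Minimising a linear cost over {iron ≥ 7.7, calcium ≥ 62, servings ≥ 0} — the optimum is at a vertex, using one or two foods.
pasta only: max(7.7/2.0, 62/14) = 4.429 servings → $1.99.
chickpeas only: max(7.7/3.3, 62/41) = 2.333 servings → $2.10.
pasta + chickpeas with both tight: 3.103 servings and 0.4525 servings → $1.80.
Cheapest feasible corner: $1.80.

$1.80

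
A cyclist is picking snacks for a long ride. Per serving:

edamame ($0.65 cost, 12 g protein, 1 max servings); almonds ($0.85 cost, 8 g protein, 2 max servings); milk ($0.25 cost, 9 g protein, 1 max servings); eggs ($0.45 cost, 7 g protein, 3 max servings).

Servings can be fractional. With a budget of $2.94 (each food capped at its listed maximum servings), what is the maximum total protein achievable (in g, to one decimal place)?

Protein per dollar: milk 36, edamame 18.46, eggs 15.56, almonds 9.412.
Take 1 serving of milk: spends $0.25, +9.0 g protein (running total 9.0 g).
Take 1 serving of edamame: spends $0.65, +12.0 g protein (running total 21.0 g).
Take 3 servings of eggs: spends $1.35, +21.0 g protein (running total 42.0 g).
Take 0.8118 servings of almonds: spends $0.69, +6.5 g protein (running total 48.5 g).
Filling greedily by protein-per-dollar is optimal for one linear limit, giving 48.5 g.

48.5 g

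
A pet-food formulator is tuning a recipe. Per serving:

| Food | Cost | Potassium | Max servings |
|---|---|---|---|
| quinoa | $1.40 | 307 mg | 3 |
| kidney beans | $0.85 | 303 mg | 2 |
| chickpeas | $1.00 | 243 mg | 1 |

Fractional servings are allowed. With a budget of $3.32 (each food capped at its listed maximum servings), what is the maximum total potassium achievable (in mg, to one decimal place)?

985.0 mg

Potassium per dollar: kidney beans 356.5, chickpeas 243, quinoa 219.3.
Take 2 servings of kidney beans: spends $1.70, +606.0 mg potassium (running total 606.0 mg).
Take 1 serving of chickpeas: spends $1.00, +243.0 mg potassium (running total 849.0 mg).
Take 0.4429 servings of quinoa: spends $0.62, +136.0 mg potassium (running total 985.0 mg).
Greedy by best ratio exhausts the cost allowance optimally: 985.0 mg.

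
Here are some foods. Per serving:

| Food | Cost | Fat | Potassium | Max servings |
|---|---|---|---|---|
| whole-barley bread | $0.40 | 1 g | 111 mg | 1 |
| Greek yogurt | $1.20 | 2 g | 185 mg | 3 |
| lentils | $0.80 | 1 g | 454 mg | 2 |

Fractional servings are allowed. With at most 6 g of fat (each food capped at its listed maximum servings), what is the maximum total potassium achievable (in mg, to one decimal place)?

Potassium per g fat: lentils 454, whole-barley bread 111, Greek yogurt 92.5.
Take 2 servings of lentils: uses 2 g fat, +908.0 mg potassium (running total 908.0 mg).
Take 1 serving of whole-barley bread: uses 1 g fat, +111.0 mg potassium (running total 1019.0 mg).
Take 1.5 servings of Greek yogurt: uses 3 g fat, +277.5 mg potassium (running total 1296.5 mg).
Filling greedily by potassium-per-g fat is optimal for one linear limit, giving 1296.5 mg.

1296.5 mg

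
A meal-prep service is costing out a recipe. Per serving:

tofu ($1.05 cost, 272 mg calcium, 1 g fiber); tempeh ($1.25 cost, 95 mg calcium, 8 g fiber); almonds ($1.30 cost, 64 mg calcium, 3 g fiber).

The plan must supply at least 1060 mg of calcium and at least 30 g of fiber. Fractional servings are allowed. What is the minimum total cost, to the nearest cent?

$7.11

A basic optimal solution has at most two foods positive. Try each food alone and each pair with both targets met exactly.
tofu only: max(1060/272, 30/1) = 30 servings → $31.50.
tempeh only: max(1060/95, 30/8) = 11.16 servings → $13.95.
almonds only: max(1060/64, 30/3) = 16.56 servings → $21.53.
tofu + tempeh with both tight: 2.705 servings and 3.412 servings → $7.11.
tofu + almonds with both tight: 1.676 servings and 9.441 servings → $14.03.
tempeh + almonds: intersection lies outside the first quadrant.
So the least-cost plan costs $7.11.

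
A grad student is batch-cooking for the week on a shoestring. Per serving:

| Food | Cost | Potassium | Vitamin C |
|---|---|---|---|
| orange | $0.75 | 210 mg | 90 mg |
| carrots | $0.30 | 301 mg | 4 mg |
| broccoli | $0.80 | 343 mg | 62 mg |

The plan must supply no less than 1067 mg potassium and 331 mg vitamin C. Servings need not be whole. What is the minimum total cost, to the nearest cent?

$3.03

Two binding constraints pin down two serving amounts, so the optimal mix uses at most two foods. The candidates are each food alone (scaled to the tighter of potassium/vitamin C) and each pair with both constraints tight.
orange only: max(1067/210, 331/90) = 5.081 servings → $3.81.
carrots only: max(1067/301, 331/4) = 82.75 servings → $24.82.
broccoli only: max(1067/343, 331/62) = 5.339 servings → $4.27.
orange + carrots with both tight: 3.633 servings and 1.01 servings → $3.03.
orange + broccoli with both tight: 2.654 servings and 1.486 servings → $3.18.
carrots + broccoli with both targets exact would need a negative amount; discard.
Cheapest feasible corner: $3.03.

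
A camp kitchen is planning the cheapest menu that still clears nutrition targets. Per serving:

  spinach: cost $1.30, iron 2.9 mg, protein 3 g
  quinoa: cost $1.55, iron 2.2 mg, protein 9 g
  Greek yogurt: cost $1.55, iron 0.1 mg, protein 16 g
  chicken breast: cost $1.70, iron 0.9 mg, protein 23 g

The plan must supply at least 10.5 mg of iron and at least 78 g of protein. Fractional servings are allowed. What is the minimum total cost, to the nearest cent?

A basic optimal solution has at most two foods positive. Try each food alone and each pair with both targets met exactly.
spinach only: max(10.5/2.9, 78/3) = 26 servings → $33.80.
quinoa only: max(10.5/2.2, 78/9) = 8.667 servings → $13.43.
Greek yogurt only: max(10.5/0.1, 78/16) = 105 servings → $162.75.
chicken breast only: max(10.5/0.9, 78/23) = 11.67 servings → $19.83.
spinach + quinoa with both targets exact would need a negative amount; discard.
spinach + Greek yogurt with both tight: 3.475 servings and 4.223 servings → $11.06.
spinach + chicken breast with both tight: 2.677 servings and 3.042 servings → $8.65.
quinoa + Greek yogurt with both tight: 4.671 servings and 2.248 servings → $10.72.
quinoa + chicken breast with both tight: 4.031 servings and 1.814 servings → $9.33.
Greek yogurt + chicken breast: intersection lies outside the first quadrant.
Cheapest feasible corner: $8.65.

$8.65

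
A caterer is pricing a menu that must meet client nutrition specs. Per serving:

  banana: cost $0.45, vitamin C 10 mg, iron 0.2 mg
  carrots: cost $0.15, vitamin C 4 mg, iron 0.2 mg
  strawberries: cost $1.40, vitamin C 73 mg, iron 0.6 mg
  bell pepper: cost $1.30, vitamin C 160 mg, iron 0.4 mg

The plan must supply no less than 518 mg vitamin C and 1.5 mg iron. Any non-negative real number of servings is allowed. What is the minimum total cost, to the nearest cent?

$4.34

banana only: max(518/10, 1.5/0.2) = 51.8 servings → $23.31.
carrots only: max(518/4, 1.5/0.2) = 129.5 servings → $19.43.
strawberries only: max(518/73, 1.5/0.6) = 7.096 servings → $9.93.
bell pepper only: max(518/160, 1.5/0.4) = 3.75 servings → $4.88.
banana + carrots with both targets exact would need a negative amount; discard.
banana + strawberries: the both-tight solution has a negative serving — not a feasible corner.
banana + bell pepper with both tight: 1.171 servings and 3.164 servings → $4.64.
carrots + strawberries: intersection lies outside the first quadrant.
carrots + bell pepper with both tight: 1.079 servings and 3.211 servings → $4.34.
strawberries + bell pepper with both tight: 0.491 servings and 3.013 servings → $4.60.
Cheapest feasible corner: $4.34.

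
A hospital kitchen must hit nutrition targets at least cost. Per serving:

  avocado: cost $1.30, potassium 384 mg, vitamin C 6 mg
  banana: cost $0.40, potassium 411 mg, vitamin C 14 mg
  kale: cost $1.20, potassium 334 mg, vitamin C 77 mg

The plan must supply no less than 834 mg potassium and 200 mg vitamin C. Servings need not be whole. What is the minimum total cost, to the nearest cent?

$3.12

At the optimum either one food covers both requirements or two foods hit both targets exactly; no other combination can be cheaper.
avocado only: max(834/384, 200/6) = 33.33 servings → $43.33.
banana only: max(834/411, 200/14) = 14.29 servings → $5.71.
kale only: max(834/334, 200/77) = 2.597 servings → $3.12.
avocado + banana with both targets exact would need a negative amount; discard.
avocado + kale with both targets exact would need a negative amount; discard.
banana + kale: the both-tight solution has a negative serving — not a feasible corner.
The minimum over all feasible corners is $3.12.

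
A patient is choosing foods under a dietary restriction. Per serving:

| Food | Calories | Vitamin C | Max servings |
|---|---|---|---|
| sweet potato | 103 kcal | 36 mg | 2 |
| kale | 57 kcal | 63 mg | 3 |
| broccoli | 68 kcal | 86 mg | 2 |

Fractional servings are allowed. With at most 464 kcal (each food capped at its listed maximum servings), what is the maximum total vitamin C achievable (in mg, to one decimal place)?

415.9 mg

Vitamin C per kcal: broccoli 1.265, kale 1.105, sweet potato 0.3495.
Take 2 servings of broccoli: uses 136 kcal, +172.0 mg vitamin C (running total 172.0 mg).
Take 3 servings of kale: uses 171 kcal, +189.0 mg vitamin C (running total 361.0 mg).
Take 1.524 servings of sweet potato: uses 157 kcal, +54.9 mg vitamin C (running total 415.9 mg).
Greedy by best ratio exhausts the calories allowance optimally: 415.9 mg.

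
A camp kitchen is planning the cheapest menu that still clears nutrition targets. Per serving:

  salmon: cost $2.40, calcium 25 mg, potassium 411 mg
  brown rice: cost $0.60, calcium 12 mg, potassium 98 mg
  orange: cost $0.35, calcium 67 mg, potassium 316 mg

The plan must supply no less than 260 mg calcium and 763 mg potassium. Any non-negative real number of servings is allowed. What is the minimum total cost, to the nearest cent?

$1.36

This is a tiny linear program; its minimum lies at a vertex of the feasible set. List the vertices and price them.
salmon only: max(260/25, 763/411) = 10.4 servings → $24.96.
brown rice only: max(260/12, 763/98) = 21.67 servings → $13.00.
orange only: max(260/67, 763/316) = 3.881 servings → $1.36.
salmon + brown rice: intersection lies outside the first quadrant.
salmon + orange: the both-tight solution has a negative serving — not a feasible corner.
brown rice + orange: intersection lies outside the first quadrant.
Cheapest feasible corner: $1.36.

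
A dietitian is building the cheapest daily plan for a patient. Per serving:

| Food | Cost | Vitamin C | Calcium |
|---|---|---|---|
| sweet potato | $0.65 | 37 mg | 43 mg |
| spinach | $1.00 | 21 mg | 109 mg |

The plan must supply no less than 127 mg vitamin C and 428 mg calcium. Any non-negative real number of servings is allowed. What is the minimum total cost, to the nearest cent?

This is a tiny linear program; its minimum lies at a vertex of the feasible set. List the vertices and price them.
sweet potato only: max(127/37, 428/43) = 9.953 servings → $6.47.
spinach only: max(127/21, 428/109) = 6.048 servings → $6.05.
sweet potato + spinach with both tight: 1.551 servings and 3.315 servings → $4.32.
Cheapest feasible corner: $4.32.

$4.32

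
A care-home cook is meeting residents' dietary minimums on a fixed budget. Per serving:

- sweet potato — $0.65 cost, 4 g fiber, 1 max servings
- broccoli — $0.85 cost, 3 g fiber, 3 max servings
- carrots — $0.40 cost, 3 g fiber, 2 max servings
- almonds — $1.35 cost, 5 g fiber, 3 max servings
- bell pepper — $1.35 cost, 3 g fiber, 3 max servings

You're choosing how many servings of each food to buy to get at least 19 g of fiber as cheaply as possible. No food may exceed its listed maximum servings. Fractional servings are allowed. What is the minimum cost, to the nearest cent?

Cost per g of fiber: carrots $0.1333, sweet potato $0.1625, almonds $0.2700, broccoli $0.2833, bell pepper $0.4500.
Take 2 servings of carrots: +6.0 g fiber for $0.80 (total $0.80, still need 13.0 g).
Take 1 serving of sweet potato: +4.0 g fiber for $0.65 (total $1.45, still need 9.0 g).
Take 1.8 servings of almonds: +9.0 g fiber for $2.43 (total $3.88, still need 0.0 g).
Filling from the cheapest source first is optimal under one linear minimum: $3.88.

$3.88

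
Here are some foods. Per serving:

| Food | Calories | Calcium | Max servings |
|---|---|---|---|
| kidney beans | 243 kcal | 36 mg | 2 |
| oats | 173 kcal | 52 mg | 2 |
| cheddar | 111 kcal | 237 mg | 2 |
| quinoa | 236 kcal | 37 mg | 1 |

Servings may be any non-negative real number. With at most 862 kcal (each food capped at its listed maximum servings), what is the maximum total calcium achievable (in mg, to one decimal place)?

623.6 mg

Calcium per kcal: cheddar 2.135, oats 0.3006, quinoa 0.1568, kidney beans 0.1481.
Take 2 servings of cheddar: uses 222 kcal, +474.0 mg calcium (running total 474.0 mg).
Take 2 servings of oats: uses 346 kcal, +104.0 mg calcium (running total 578.0 mg).
Take 1 serving of quinoa: uses 236 kcal, +37.0 mg calcium (running total 615.0 mg).
Take 0.2387 servings of kidney beans: uses 58 kcal, +8.6 mg calcium (running total 623.6 mg).
Greedy by best ratio exhausts the calories allowance optimally: 623.6 mg.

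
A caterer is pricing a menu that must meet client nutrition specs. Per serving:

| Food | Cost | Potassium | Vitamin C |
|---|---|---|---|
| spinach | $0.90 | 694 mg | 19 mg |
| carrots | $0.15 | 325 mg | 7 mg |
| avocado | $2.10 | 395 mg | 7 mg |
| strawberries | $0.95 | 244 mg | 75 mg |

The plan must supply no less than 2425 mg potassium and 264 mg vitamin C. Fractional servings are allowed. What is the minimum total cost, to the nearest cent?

$3.66

Minimising a linear cost over {potassium ≥ 2425, vitamin C ≥ 264, servings ≥ 0} — the optimum is at a vertex, using one or two foods.
spinach only: max(2425/694, 264/19) = 13.89 servings → $12.51.
carrots only: max(2425/325, 264/7) = 37.71 servings → $5.66.
avocado only: max(2425/395, 264/7) = 37.71 servings → $79.20.
strawberries only: max(2425/244, 264/75) = 9.939 servings → $9.44.
spinach + carrots: intersection lies outside the first quadrant.
spinach + avocado: intersection lies outside the first quadrant.
spinach + strawberries with both tight: 2.477 servings and 2.892 servings → $4.98.
carrots + avocado: intersection lies outside the first quadrant.
carrots + strawberries with both tight: 5.182 servings and 3.036 servings → $3.66.
avocado + strawberries with both tight: 4.207 servings and 3.127 servings → $11.81.
The minimum over all feasible corners is $3.66.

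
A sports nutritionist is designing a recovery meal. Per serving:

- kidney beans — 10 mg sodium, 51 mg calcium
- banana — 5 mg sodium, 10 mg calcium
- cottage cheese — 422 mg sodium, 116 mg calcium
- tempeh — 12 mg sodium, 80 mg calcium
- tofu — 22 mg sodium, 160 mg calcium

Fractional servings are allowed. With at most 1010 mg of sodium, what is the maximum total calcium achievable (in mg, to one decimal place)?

Calcium per mg sodium: tofu 7.273, tempeh 6.667, kidney beans 5.1, banana 2, cottage cheese 0.2749.
With no serving limits, spend the whole sodium allowance on tofu: 1010 mg / 22 mg × 160 mg = 7345.5 mg.

7345.5 mg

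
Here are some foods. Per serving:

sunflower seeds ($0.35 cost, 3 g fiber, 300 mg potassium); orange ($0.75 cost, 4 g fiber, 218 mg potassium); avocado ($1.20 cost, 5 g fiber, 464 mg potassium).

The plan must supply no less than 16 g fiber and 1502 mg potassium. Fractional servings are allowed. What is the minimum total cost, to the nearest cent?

sunflower seeds only: max(16/3, 1502/300) = 5.333 servings → $1.87.
orange only: max(16/4, 1502/218) = 6.89 servings → $5.17.
avocado only: max(16/5, 1502/464) = 3.237 servings → $3.88.
sunflower seeds + orange with both tight: 4.615 servings and 0.5385 servings → $2.02.
sunflower seeds + avocado with both tight: 0.7963 servings and 2.722 servings → $3.55.
orange + avocado: intersection lies outside the first quadrant.
The minimum over all feasible corners is $1.87.

$1.87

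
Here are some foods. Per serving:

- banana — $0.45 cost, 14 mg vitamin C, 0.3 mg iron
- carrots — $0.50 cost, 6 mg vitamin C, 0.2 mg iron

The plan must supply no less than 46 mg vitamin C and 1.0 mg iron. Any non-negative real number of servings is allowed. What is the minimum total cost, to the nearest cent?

$1.50

An LP optimum is at a vertex; with two nutrient constraints at most two foods are used. Check each candidate.
banana only: max(46/14, 1.0/0.3) = 3.333 servings → $1.50.
carrots only: max(46/6, 1.0/0.2) = 7.667 servings → $3.83.
banana + carrots with both tight: 3.2 servings and 0.2 servings → $1.54.
The minimum over all feasible corners is $1.50.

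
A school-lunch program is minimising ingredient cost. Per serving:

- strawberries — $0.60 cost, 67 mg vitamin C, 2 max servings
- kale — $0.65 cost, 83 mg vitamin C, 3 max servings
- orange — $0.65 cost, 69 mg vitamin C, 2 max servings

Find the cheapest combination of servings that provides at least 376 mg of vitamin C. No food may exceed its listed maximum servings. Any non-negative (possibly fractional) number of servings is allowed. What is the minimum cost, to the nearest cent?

$3.09

Cost per mg of vitamin C: kale $0.0078, strawberries $0.0090, orange $0.0094.
Take 3 servings of kale: +249.0 mg vitamin C for $1.95 (total $1.95, still need 127.0 mg).
Take 1.896 servings of strawberries: +127.0 mg vitamin C for $1.14 (total $3.09, still need 0.0 mg).
Filling from the cheapest source first is optimal under one linear minimum: $3.09.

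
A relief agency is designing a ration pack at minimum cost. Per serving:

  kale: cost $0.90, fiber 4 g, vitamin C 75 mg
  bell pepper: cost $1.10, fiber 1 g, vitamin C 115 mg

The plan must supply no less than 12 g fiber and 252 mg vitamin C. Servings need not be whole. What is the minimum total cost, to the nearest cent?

$2.95

kale only: max(12/4, 252/75) = 3.36 servings → $3.02.
bell pepper only: max(12/1, 252/115) = 12 servings → $13.20.
kale + bell pepper with both tight: 2.93 servings and 0.2805 servings → $2.95.
Cheapest feasible corner: $2.95.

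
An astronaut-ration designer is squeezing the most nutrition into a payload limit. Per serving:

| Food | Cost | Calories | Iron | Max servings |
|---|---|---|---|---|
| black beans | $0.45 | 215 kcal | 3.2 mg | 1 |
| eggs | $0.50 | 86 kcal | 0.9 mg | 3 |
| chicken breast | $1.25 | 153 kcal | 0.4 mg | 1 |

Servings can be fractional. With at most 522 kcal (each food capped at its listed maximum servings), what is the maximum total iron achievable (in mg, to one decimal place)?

Iron per kcal: black beans 0.01488, eggs 0.01047, chicken breast 0.002614.
Take 1 serving of black beans: uses 215 kcal, +3.2 mg iron (running total 3.2 mg).
Take 3 servings of eggs: uses 258 kcal, +2.7 mg iron (running total 5.9 mg).
Take 0.3203 servings of chicken breast: uses 49 kcal, +0.1 mg iron (running total 6.0 mg).
Filling greedily by iron-per-kcal is optimal for one linear limit, giving 6.0 mg.

6.0 mg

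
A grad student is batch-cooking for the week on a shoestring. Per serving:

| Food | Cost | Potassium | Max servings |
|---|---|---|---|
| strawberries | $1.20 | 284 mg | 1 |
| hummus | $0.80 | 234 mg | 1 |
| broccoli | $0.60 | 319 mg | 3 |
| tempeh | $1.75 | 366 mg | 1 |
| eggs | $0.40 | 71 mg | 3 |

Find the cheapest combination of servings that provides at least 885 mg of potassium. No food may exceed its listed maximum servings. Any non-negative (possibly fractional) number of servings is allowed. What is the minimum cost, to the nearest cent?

$1.66

Cost per mg of potassium: broccoli $0.0019, hummus $0.0034, strawberries $0.0042, tempeh $0.0048, eggs $0.0056.
Take 2.774 servings of broccoli: +885.0 mg potassium for $1.66 (total $1.66, still need 0.0 mg).
Filling from the cheapest source first is optimal under one linear minimum: $1.66.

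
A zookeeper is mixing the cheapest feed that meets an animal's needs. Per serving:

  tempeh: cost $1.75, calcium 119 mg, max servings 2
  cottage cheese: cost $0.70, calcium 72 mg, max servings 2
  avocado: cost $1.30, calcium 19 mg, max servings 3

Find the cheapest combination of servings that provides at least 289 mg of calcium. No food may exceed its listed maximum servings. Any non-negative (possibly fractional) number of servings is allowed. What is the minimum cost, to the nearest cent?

$3.53

Cost per mg of calcium: cottage cheese $0.0097, tempeh $0.0147, avocado $0.0684.
Take 2 servings of cottage cheese: +144.0 mg calcium for $1.40 (total $1.40, still need 145.0 mg).
Take 1.218 servings of tempeh: +145.0 mg calcium for $2.13 (total $3.53, still need 0.0 mg).
Greedy by cheapest-per-mg is optimal for a single linear constraint, so the minimum cost is $3.53.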